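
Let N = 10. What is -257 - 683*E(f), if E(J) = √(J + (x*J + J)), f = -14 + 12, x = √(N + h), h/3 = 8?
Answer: -257 - 683*I*√(4 + 2*√34) ≈ -257.0 - 2703.0*I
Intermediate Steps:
h = 24 (h = 3*8 = 24)
x = √34 (x = √(10 + 24) = √34 ≈ 5.8309)
f = -2
E(J) = √(2*J + J*√34) (E(J) = √(J + (√34*J + J)) = √(J + (J*√34 + J)) = √(J + (J + J*√34)) = √(2*J + J*√34))
-257 - 683*E(f) = -257 - 683*√(-2)*√(2 + √34) = -257 - 683*I*√2*√(2 + √34)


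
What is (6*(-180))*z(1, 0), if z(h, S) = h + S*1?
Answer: -1080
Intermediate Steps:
z(h, S) = S + h (z(h, S) = h + S = S + h)
(6*(-180))*z(1, 0) = (6*(-180))*(0 + 1) = -1080*1 = -1080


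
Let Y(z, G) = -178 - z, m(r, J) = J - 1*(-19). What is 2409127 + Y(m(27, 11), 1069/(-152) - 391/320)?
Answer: 2408919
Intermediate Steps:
m(r, J) = 19 + J (m(r, J) = J + 19 = 19 + J)
2409127 + Y(m(27, 11), 1069/(-152) - 391/320) = 2409127 + (-178 - (19 + 11)) = 2409127 + (-178 - 1*30) = 2409127 + (-178 - 30) = 2409127 - 208 = 2408919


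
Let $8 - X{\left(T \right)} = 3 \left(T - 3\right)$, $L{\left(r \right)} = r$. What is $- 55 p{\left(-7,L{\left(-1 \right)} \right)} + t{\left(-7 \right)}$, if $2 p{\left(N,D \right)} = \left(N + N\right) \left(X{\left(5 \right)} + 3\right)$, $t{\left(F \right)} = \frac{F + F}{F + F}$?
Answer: $1926$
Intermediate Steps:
$t{\left(F \right)} = 1$ ($t{\left(F \right)} = \frac{2 F}{2 F} = 2 F \frac{1}{2 F} = 1$)
$X{\left(T \right)} = 17 - 3 T$ ($X{\left(T \right)} = 8 - 3 \left(T - 3\right) = 8 - 3 \left(-3 + T\right) = 8 - \left(-9 + 3 T\right) = 17 - 3 T$)
$p{\left(N,D \right)} = 5 N$ ($p{\left(N,D \right)} = \frac{\left(N + N\right) \left(\left(17 - 15\right) + 3\right)}{2} = \frac{2 N \left(\left(17 - 15\right) + 3\right)}{2} = \frac{2 N \left(2 + 3\right)}{2} = \frac{2 N 5}{2} = \frac{10 N}{2} = 5 N$)
$- 55 p{\left(-7,L{\left(-1 \right)} \right)} + t{\left(-7 \right)} = - 55 \cdot 5 \left(-7\right) + 1 = \left(-55\right) \left(-35\right) + 1 = 1925 + 1 = 1926$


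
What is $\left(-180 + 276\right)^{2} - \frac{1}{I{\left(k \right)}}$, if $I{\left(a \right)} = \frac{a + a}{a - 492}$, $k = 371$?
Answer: $\frac{6838393}{742} \approx 9216.2$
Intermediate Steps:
$I{\left(a \right)} = \frac{2 a}{-492 + a}$
$\left(-180 + 276\right)^{2} - \frac{1}{I{\left(k \right)}} = \left(-180 + 276\right)^{2} - \frac{1}{2 \cdot 371 \frac{1}{-492 + 371}} = 96^{2} - \frac{1}{2 \cdot 371 \frac{1}{-121}} = 9216 - \frac{1}{2 \cdot 371 \left(- \frac{1}{121}\right)} = 9216 - \frac{1}{- \frac{742}{121}} = 9216 - - \frac{121}{742} = 9216 + \frac{121}{742} = \frac{6838393}{742}$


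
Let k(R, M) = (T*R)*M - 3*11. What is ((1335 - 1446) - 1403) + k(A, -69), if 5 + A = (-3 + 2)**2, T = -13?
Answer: -5135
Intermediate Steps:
A = -4 (A = -5 + (-3 + 2)**2 = -5 + (-1)**2 = -5 + 1 = -4)
k(R, M) = -33 - 13*M*R (k(R, M) = (-13*R)*M - 3*11 = -13*M*R - 33 = -33 - 13*M*R)
((1335 - 1446) - 1403) + k(A, -69) = ((1335 - 1446) - 1403) + (-33 - 13*(-69)*(-4)) = (-111 - 1403) + (-33 - 3588) = -1514 - 3621 = -5135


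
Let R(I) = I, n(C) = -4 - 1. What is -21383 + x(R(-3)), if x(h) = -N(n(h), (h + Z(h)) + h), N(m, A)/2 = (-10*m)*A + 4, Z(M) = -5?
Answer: -20291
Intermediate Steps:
n(C) = -5
N(m, A) = 8 - 20*A*m (N(m, A) = 2*((-10*m)*A + 4) = 2*(-10*A*m + 4) = 2*(4 - 10*A*m) = 8 - 20*A*m)
x(h) = 492 - 200*h (x(h) = -(8 - 20*((h - 5) + h)*(-5)) = -(8 - 20*((-5 + h) + h)*(-5)) = -(8 - 20*(-5 + 2*h)*(-5)) = -(8 + (-500 + 200*h)) = -(-492 + 200*h) = 492 - 200*h)
-21383 + x(R(-3)) = -21383 + (492 - 200*(-3)) = -21383 + (492 + 600) = -21383 + 1092 = -20291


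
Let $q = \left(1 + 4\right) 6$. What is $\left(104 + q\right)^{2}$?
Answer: $17956$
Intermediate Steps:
$q = 30$ ($q = 5 \cdot 6 = 30$)
$\left(104 + q\right)^{2} = \left(104 + 30\right)^{2} = 134^{2} = 17956$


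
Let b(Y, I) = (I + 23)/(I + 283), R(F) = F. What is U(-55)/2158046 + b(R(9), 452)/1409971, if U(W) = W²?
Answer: 3000879755/2140138730478 ≈ 0.0014022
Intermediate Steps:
b(Y, I) = (23 + I)/(283 + I)
U(-55)/2158046 + b(R(9), 452)/1409971 = (-55)²/2158046 + ((23 + 452)/(283 + 452))/1409971 = 3025*(1/2158046) + (475/735)*(1/1409971) = 275/196186 + ((1/735)*475)*(1/1409971) = 275/196186 + (95/147)*(1/1409971) = 275/196186 + 5/10908723 = 3000879755/2140138730478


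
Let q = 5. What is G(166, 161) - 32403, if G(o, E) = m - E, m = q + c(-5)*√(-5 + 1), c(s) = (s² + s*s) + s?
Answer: -32559 + 90*I ≈ -32559.0 + 90.0*I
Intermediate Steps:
c(s) = s + 2*s² (c(s) = (s² + s²) + s = 2*s² + s = s + 2*s²)
m = 5 + 90*I (m = 5 + (-5*(1 + 2*(-5)))*√(-5 + 1) = 5 + (-5*(1 - 10))*√(-4) = 5 + (-5*(-9))*(2*I) = 5 + 45*(2*I) = 5 + 90*I ≈ 5.0 + 90.0*I)
G(o, E) = 5 - E + 90*I (G(o, E) = (5 + 90*I) - E = 5 - E + 90*I)
G(166, 161) - 32403 = (5 - 1*161 + 90*I) - 32403 = (5 - 161 + 90*I) - 32403 = (-156 + 90*I) - 32403 = -32559 + 90*I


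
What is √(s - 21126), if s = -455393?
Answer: I*√476519 ≈ 690.3*I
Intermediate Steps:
√(s - 21126) = √(-455393 - 21126) = √(-476519) = I*√476519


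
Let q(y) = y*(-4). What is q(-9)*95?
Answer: 3420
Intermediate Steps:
q(y) = -4*y
q(-9)*95 = -4*(-9)*95 = 36*95 = 3420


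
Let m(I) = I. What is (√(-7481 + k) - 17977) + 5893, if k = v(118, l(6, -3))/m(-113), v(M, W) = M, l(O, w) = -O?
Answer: -12084 + I*√95538223/113 ≈ -12084.0 + 86.499*I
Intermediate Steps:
k = -118/113 (k = 118/(-113) = 118*(-1/113) = -118/113 ≈ -1.0442)
(√(-7481 + k) - 17977) + 5893 = (√(-7481 - 118/113) - 17977) + 5893 = (√(-845471/113) - 17977) + 5893 = (I*√95538223/113 - 17977) + 5893 = (-17977 + I*√95538223/113) + 5893 = -12084 + I*√95538223/113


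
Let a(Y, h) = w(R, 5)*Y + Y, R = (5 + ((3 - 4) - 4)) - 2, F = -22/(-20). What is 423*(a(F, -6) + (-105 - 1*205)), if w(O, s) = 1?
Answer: -650997/5 ≈ -1.3020e+5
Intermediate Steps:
F = 11/10 (F = -22*(-1/20) = 11/10 ≈ 1.1000)
R = -2 (R = (5 + (-1 - 4)) - 2 = (5 - 5) - 2 = 0 - 2 = -2)
a(Y, h) = 2*Y (a(Y, h) = 1*Y + Y = Y + Y = 2*Y)
423*(a(F, -6) + (-105 - 1*205)) = 423*(2*(11/10) + (-105 - 1*205)) = 423*(11/5 + (-105 - 205)) = 423*(11/5 - 310) = 423*(-1539/5) = -650997/5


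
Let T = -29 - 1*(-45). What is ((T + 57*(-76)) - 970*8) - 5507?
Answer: -17583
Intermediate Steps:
T = 16 (T = -29 + 45 = 16)
((T + 57*(-76)) - 970*8) - 5507 = ((16 + 57*(-76)) - 970*8) - 5507 = ((16 - 4332) - 7760) - 5507 = (-4316 - 7760) - 5507 = -12076 - 5507 = -17583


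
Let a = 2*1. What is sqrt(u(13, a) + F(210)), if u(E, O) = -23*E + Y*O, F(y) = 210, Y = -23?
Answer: 3*I*sqrt(15) ≈ 11.619*I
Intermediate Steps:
a = 2
u(E, O) = -23*E - 23*O
sqrt(u(13, a) + F(210)) = sqrt((-23*13 - 23*2) + 210) = sqrt((-299 - 46) + 210) = sqrt(-345 + 210) = sqrt(-135) = 3*I*sqrt(15)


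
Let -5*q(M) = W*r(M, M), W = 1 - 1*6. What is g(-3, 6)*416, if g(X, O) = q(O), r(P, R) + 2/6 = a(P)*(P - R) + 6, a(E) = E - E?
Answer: 7072/3 ≈ 2357.3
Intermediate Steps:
a(E) = 0
W = -5 (W = 1 - 6 = -5)
r(P, R) = 17/3 (r(P, R) = -⅓ + (0*(P - R) + 6) = -⅓ + (0 + 6) = -⅓ + 6 = 17/3)
q(M) = 17/3 (q(M) = -(-1)*17/3 = -⅕*(-85/3) = 17/3)
g(X, O) = 17/3
g(-3, 6)*416 = (17/3)*416 = 7072/3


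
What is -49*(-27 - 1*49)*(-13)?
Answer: -48412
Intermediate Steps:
-49*(-27 - 1*49)*(-13) = -49*(-27 - 49)*(-13) = -49*(-76)*(-13) = 3724*(-13) = -48412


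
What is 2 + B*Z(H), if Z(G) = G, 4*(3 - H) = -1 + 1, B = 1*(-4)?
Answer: -10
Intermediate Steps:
B = -4
H = 3 (H = 3 - (-1 + 1)/4 = 3 - 1/4*0 = 3 + 0 = 3)
2 + B*Z(H) = 2 - 4*3 = 2 - 12 = -10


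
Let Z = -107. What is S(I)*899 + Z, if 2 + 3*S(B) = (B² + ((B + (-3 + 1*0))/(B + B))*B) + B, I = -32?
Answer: 1747913/6 ≈ 2.9132e+5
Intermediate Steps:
S(B) = -7/6 + B/2 + B²/3 (S(B) = -⅔ + ((B² + ((B + (-3 + 1*0))/(B + B))*B) + B)/3 = -⅔ + ((B² + ((B + (-3 + 0))/((2*B)))*B) + B)/3 = -⅔ + ((B² + ((B - 3)*(1/(2*B)))*B) + B)/3 = -⅔ + ((B² + ((-3 + B)*(1/(2*B)))*B) + B)/3 = -⅔ + ((B² + ((-3 + B)/(2*B))*B) + B)/3 = -⅔ + ((B² + (-3/2 + B/2)) + B)/3 = -⅔ + ((-3/2 + B² + B/2) + B)/3 = -⅔ + (-3/2 + B² + 3*B/2)/3 = -⅔ + (-½ + B/2 + B²/3) = -7/6 + B/2 + B²/3)
S(I)*899 + Z = (-7/6 + (½)*(-32) + (⅓)*(-32)²)*899 - 107 = (-7/6 - 16 + (⅓)*1024)*899 - 107 = (-7/6 - 16 + 1024/3)*899 - 107 = (1945/6)*899 - 107 = 1748555/6 - 107 = 1747913/6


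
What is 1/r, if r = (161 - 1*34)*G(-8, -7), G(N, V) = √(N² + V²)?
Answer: √113/14351 ≈ 0.00074073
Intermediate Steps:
r = 127*√113 (r = (161 - 1*34)*√((-8)² + (-7)²) = (161 - 34)*√(64 + 49) = 127*√113 ≈ 1350.0)
1/r = 1/(127*√113) = √113/14351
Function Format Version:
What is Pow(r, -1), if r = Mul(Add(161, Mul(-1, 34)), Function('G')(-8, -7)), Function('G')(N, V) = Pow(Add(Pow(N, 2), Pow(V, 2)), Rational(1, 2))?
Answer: Mul(Rational(1, 14351), Pow(113, Rational(1, 2))) ≈ 0.00074073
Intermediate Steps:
r = Mul(127, Pow(113, Rational(1, 2))) (r = Mul(Add(161, Mul(-1, 34)), Pow(Add(Pow(-8, 2), Pow(-7, 2)), Rational(1, 2))) = Mul(Add(161, -34), Pow(Add(64, 49), Rational(1, 2))) = Mul(127, Pow(113, Rational(1, 2))) ≈ 1350.0)
Pow(r, -1) = Pow(Mul(127, Pow(113, Rational(1, 2))), -1) = Mul(Rational(1, 14351), Pow(113, Rational(1, 2)))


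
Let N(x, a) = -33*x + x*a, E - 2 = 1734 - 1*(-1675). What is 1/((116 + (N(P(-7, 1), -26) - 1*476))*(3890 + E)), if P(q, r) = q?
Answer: 1/386953 ≈ 2.5843e-6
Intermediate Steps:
E = 3411 (E = 2 + (1734 - 1*(-1675)) = 2 + (1734 + 1675) = 2 + 3409 = 3411)
N(x, a) = -33*x + a*x
1/((116 + (N(P(-7, 1), -26) - 1*476))*(3890 + E)) = 1/((116 + (-7*(-33 - 26) - 1*476))*(3890 + 3411)) = 1/((116 + (-7*(-59) - 476))*7301) = 1/((116 + (413 - 476))*7301) = 1/((116 - 63)*7301) = 1/(53*7301) = 1/386953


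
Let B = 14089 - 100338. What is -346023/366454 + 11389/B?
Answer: -34017682333/31606291046 ≈ -1.0763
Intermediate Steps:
B = -86249
-346023/366454 + 11389/B = -346023/366454 + 11389/(-86249) = -346023*1/366454 + 11389*(-1/86249) = -346023/366454 - 11389/86249 = -34017682333/31606291046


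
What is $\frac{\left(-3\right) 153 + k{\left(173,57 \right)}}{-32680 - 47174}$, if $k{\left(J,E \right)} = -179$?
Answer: $\frac{319}{39927} \approx 0.0079896$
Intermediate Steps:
$\frac{\left(-3\right) 153 + k{\left(173,57 \right)}}{-32680 - 47174} = \frac{\left(-3\right) 153 - 179}{-32680 - 47174} = \frac{-459 - 179}{-79854} = \left(-638\right) \left(- \frac{1}{79854}\right) = \frac{319}{39927}$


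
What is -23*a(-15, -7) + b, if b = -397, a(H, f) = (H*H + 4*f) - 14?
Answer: -4606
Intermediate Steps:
a(H, f) = -14 + H² + 4*f (a(H, f) = (H² + 4*f) - 14 = -14 + H² + 4*f)
-23*a(-15, -7) + b = -23*(-14 + (-15)² + 4*(-7)) - 397 = -23*(-14 + 225 - 28) - 397 = -23*183 - 397 = -4209 - 397 = -4606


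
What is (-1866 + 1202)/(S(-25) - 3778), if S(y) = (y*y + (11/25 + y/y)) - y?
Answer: 4150/19541 ≈ 0.21237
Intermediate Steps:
S(y) = 36/25 + y² - y (S(y) = (y² + (11*(1/25) + 1)) - y = (y² + (11/25 + 1)) - y = (y² + 36/25) - y = (36/25 + y²) - y = 36/25 + y² - y)
(-1866 + 1202)/(S(-25) - 3778) = (-1866 + 1202)/((36/25 + (-25)² - 1*(-25)) - 3778) = -664/((36/25 + 625 + 25) - 3778) = -664/(16286/25 - 3778) = -664/(-78164/25) = -664*(-25/78164) = 4150/19541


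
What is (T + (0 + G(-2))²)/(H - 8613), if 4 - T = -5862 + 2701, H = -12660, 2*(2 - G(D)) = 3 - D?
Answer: -12661/85092 ≈ -0.14879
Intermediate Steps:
G(D) = ½ + D/2 (G(D) = 2 - (3 - D)/2 = 2 + (-3/2 + D/2) = ½ + D/2)
T = 3165 (T = 4 - (-5862 + 2701) = 4 - 1*(-3161) = 4 + 3161 = 3165)
(T + (0 + G(-2))²)/(H - 8613) = (3165 + (0 + (½ + (½)*(-2)))²)/(-12660 - 8613) = (3165 + (0 + (½ - 1))²)/(-21273) = (3165 + (0 - ½)²)*(-1/21273) = (3165 + (-½)²)*(-1/21273) = (3165 + ¼)*(-1/21273) = (12661/4)*(-1/21273) = -12661/85092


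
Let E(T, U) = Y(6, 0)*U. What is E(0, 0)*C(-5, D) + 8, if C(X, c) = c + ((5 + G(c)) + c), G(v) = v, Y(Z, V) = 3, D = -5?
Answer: 8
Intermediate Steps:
E(T, U) = 3*U
C(X, c) = 5 + 3*c (C(X, c) = c + ((5 + c) + c) = c + (5 + 2*c) = 5 + 3*c)
E(0, 0)*C(-5, D) + 8 = (3*0)*(5 + 3*(-5)) + 8 = 0*(5 - 15) + 8 = 0*(-10) + 8 = 0 + 8 = 8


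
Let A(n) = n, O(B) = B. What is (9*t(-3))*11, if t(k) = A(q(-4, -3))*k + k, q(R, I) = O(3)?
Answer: -1188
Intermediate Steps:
q(R, I) = 3
t(k) = 4*k (t(k) = 3*k + k = 4*k)
(9*t(-3))*11 = (9*(4*(-3)))*11 = (9*(-12))*11 = -108*11 = -1188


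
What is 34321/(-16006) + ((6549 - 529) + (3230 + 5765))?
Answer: 240295769/16006 ≈ 15013.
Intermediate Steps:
34321/(-16006) + ((6549 - 529) + (3230 + 5765)) = 34321*(-1/16006) + (6020 + 8995) = -34321/16006 + 15015 = 240295769/16006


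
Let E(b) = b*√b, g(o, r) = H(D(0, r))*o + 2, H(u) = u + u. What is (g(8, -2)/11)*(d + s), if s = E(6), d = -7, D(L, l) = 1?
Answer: -126/11 + 108*√6/11 ≈ 12.595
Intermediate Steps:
H(u) = 2*u
g(o, r) = 2 + 2*o (g(o, r) = (2*1)*o + 2 = 2*o + 2 = 2 + 2*o)
E(b) = b^(3/2)
s = 6*√6 (s = 6^(3/2) = 6*√6 ≈ 14.697)
(g(8, -2)/11)*(d + s) = ((2 + 2*8)/11)*(-7 + 6*√6) = ((2 + 16)*(1/11))*(-7 + 6*√6) = (18*(1/11))*(-7 + 6*√6) = 18*(-7 + 6*√6)/11 = -126/11 + 108*√6/11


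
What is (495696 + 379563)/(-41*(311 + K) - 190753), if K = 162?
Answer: -875259/210146 ≈ -4.1650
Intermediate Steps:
(495696 + 379563)/(-41*(311 + K) - 190753) = (495696 + 379563)/(-41*(311 + 162) - 190753) = 875259/(-41*473 - 190753) = 875259/(-19393 - 190753) = 875259/(-210146) = 875259*(-1/210146) = -875259/210146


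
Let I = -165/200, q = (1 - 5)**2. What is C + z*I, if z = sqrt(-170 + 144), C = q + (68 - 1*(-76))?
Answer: 160 - 33*I*sqrt(26)/40 ≈ 160.0 - 4.2067*I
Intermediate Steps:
q = 16 (q = (-4)**2 = 16)
I = -33/40 (I = -165*1/200 = -33/40 ≈ -0.82500)
C = 160 (C = 16 + (68 - 1*(-76)) = 16 + (68 + 76) = 16 + 144 = 160)
z = I*sqrt(26) (z = sqrt(-26) = I*sqrt(26) ≈ 5.099*I)
C + z*I = 160 + (I*sqrt(26))*(-33/40) = 160 - 33*I*sqrt(26)/40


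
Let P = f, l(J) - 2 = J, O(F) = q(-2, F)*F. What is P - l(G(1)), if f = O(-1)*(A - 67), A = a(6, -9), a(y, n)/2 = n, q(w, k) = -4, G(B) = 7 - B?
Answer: -348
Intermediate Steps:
a(y, n) = 2*n
A = -18 (A = 2*(-9) = -18)
O(F) = -4*F
l(J) = 2 + J
f = -340 (f = (-4*(-1))*(-18 - 67) = 4*(-85) = -340)
P = -340
P - l(G(1)) = -340 - (2 + (7 - 1*1)) = -340 - (2 + (7 - 1)) = -340 - (2 + 6) = -340 - 1*8 = -340 - 8 = -348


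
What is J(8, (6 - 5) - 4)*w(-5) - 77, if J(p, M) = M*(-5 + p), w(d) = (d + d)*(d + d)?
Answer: -977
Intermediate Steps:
w(d) = 4*d² (w(d) = (2*d)*(2*d) = 4*d²)
J(8, (6 - 5) - 4)*w(-5) - 77 = (((6 - 5) - 4)*(-5 + 8))*(4*(-5)²) - 77 = ((1 - 4)*3)*(4*25) - 77 = -3*3*100 - 77 = -9*100 - 77 = -900 - 77 = -977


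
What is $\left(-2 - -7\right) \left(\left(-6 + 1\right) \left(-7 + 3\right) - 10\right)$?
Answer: $50$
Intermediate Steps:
$\left(-2 - -7\right) \left(\left(-6 + 1\right) \left(-7 + 3\right) - 10\right) = \left(-2 + 7\right) \left(\left(-5\right) \left(-4\right) - 10\right) = 5 \left(20 - 10\right) = 5 \cdot 10 = 50$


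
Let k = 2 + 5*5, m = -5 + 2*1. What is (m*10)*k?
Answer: -810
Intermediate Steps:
m = -3 (m = -5 + 2 = -3)
k = 27 (k = 2 + 25 = 27)
(m*10)*k = -3*10*27 = -30*27 = -810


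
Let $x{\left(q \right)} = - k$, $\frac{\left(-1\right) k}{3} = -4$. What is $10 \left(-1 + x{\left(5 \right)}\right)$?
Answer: $-130$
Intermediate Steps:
$k = 12$ ($k = \left(-3\right) \left(-4\right) = 12$)
$x{\left(q \right)} = -12$ ($x{\left(q \right)} = \left(-1\right) 12 = -12$)
$10 \left(-1 + x{\left(5 \right)}\right) = 10 \left(-1 - 12\right) = 10 \left(-13\right) = -130$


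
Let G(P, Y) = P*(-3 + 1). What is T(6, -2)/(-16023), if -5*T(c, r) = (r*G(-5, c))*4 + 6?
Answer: -74/80115 ≈ -0.00092367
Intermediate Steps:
G(P, Y) = -2*P (G(P, Y) = P*(-2) = -2*P)
T(c, r) = -6/5 - 8*r (T(c, r) = -((r*(-2*(-5)))*4 + 6)/5 = -((r*10)*4 + 6)/5 = -((10*r)*4 + 6)/5 = -(40*r + 6)/5 = -(6 + 40*r)/5 = -6/5 - 8*r)
T(6, -2)/(-16023) = (-6/5 - 8*(-2))/(-16023) = (-6/5 + 16)*(-1/16023) = (74/5)*(-1/16023) = -74/80115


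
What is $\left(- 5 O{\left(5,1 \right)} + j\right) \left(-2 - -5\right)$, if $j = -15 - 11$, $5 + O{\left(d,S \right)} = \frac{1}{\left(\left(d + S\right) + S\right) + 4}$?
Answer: $- \frac{48}{11} \approx -4.3636$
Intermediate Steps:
$O{\left(d,S \right)} = -5 + \frac{1}{4 + d + 2 S}$ ($O{\left(d,S \right)} = -5 + \frac{1}{\left(\left(d + S\right) + S\right) + 4} = -5 + \frac{1}{\left(\left(S + d\right) + S\right) + 4} = -5 + \frac{1}{\left(d + 2 S\right) + 4} = -5 + \frac{1}{4 + d + 2 S}$)
$j = -26$
$\left(- 5 O{\left(5,1 \right)} + j\right) \left(-2 - -5\right) = \left(- 5 \frac{-19 - 10 - 25}{4 + 5 + 2 \cdot 1} - 26\right) \left(-2 - -5\right) = \left(- 5 \frac{-19 - 10 - 25}{4 + 5 + 2} - 26\right) \left(-2 + 5\right) = \left(- 5 \cdot \frac{1}{11} \left(-54\right) - 26\right) 3 = \left(\left(-5\right) \left(- \frac{54}{11}\right) - 26\right) 3 = \left(\frac{270}{11} - 26\right) 3 = \left(- \frac{16}{11}\right) 3 = - \frac{48}{11}$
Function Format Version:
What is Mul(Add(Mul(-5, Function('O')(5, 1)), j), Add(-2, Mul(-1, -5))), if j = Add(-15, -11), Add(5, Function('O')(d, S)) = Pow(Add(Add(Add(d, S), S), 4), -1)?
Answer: Rational(-48, 11) ≈ -4.3636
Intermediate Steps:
Function('O')(d, S) = Add(-5, Pow(Add(4, d, Mul(2, S)), -1)) (Function('O')(d, S) = Add(-5, Pow(Add(Add(Add(d, S), S), 4), -1)) = Add(-5, Pow(Add(Add(Add(S, d), S), 4), -1)) = Add(-5, Pow(Add(Add(d, Mul(2, S)), 4), -1)) = Add(-5, Pow(Add(4, d, Mul(2, S)), -1)))
j = -26
Mul(Add(Mul(-5, Function('O')(5, 1)), j), Add(-2, Mul(-1, -5))) = Mul(Add(Mul(-5, Mul(Pow(Add(4, 5, Mul(2, 1)), -1), Add(-19, Mul(-10, 1), Mul(-5, 5)))), -26), Add(-2, Mul(-1, -5))) = Mul(Add(Mul(-5, Mul(Pow(Add(4, 5, 2), -1), Add(-19, -10, -25))), -26), Add(-2, 5)) = Mul(Add(Mul(-5, Mul(Pow(11, -1), -54)), -26), 3) = Mul(Add(Mul(-5, Mul(Rational(1, 11), -54)), -26), 3) = Mul(Add(Mul(-5, Rational(-54, 11)), -26), 3) = Mul(Add(Rational(270, 11), -26), 3) = Mul(Rational(-16, 11), 3) = Rational(-48, 11)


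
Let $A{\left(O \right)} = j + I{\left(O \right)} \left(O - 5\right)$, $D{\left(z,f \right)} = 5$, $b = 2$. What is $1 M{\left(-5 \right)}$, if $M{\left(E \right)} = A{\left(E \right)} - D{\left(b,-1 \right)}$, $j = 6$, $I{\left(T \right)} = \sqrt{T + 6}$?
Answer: $-9$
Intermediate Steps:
$I{\left(T \right)} = \sqrt{6 + T}$
$A{\left(O \right)} = 6 + \sqrt{6 + O} \left(-5 + O\right)$ ($A{\left(O \right)} = 6 + \sqrt{6 + O} \left(O - 5\right) = 6 + \sqrt{6 + O} \left(-5 + O\right)$)
$M{\left(E \right)} = 1 - 5 \sqrt{6 + E} + E \sqrt{6 + E}$ ($M{\left(E \right)} = \left(6 - 5 \sqrt{6 + E} + E \sqrt{6 + E}\right) - 5 = 1 - 5 \sqrt{6 + E} + E \sqrt{6 + E}$)
$1 M{\left(-5 \right)} = 1 \left(1 - 5 \sqrt{6 - 5} - 5 \sqrt{6 - 5}\right) = 1 \left(1 - 5 \sqrt{1} - 5 \sqrt{1}\right) = 1 \left(1 - 5 - 5\right) = 1 \left(-9\right) = -9$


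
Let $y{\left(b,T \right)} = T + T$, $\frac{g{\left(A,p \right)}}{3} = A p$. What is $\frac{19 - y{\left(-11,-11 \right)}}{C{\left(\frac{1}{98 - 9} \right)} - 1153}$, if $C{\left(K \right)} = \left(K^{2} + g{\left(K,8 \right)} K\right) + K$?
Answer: $- \frac{324761}{9132799} \approx -0.03556$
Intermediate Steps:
$g{\left(A,p \right)} = 3 A p$
$y{\left(b,T \right)} = 2 T$
$C{\left(K \right)} = K + 25 K^{2}$ ($C{\left(K \right)} = \left(K^{2} + 3 K 8 K\right) + K = \left(K^{2} + 24 K K\right) + K = \left(K^{2} + 24 K^{2}\right) + K = 25 K^{2} + K = K + 25 K^{2}$)
$\frac{19 - y{\left(-11,-11 \right)}}{C{\left(\frac{1}{98 - 9} \right)} - 1153} = \frac{19 - 2 \left(-11\right)}{\frac{1 + \frac{25}{98 - 9}}{98 - 9} - 1153} = \frac{19 - -22}{\frac{1 + \frac{25}{89}}{89} - 1153} = \frac{19 + 22}{\frac{1 + 25 \cdot \frac{1}{89}}{89} - 1153} = \frac{41}{\frac{1 + \frac{25}{89}}{89} - 1153} = \frac{41}{\frac{1}{89} \cdot \frac{114}{89} - 1153} = \frac{41}{\frac{114}{7921} - 1153} = \frac{41}{- \frac{9132799}{7921}} = 41 \left(- \frac{7921}{9132799}\right) = - \frac{324761}{9132799}$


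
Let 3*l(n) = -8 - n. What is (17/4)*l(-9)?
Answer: 17/12 ≈ 1.4167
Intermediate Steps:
l(n) = -8/3 - n/3 (l(n) = (-8 - n)/3 = -8/3 - n/3)
(17/4)*l(-9) = (17/4)*(-8/3 - ⅓*(-9)) = (17*(¼))*(-8/3 + 3) = (17/4)*(⅓) = 17/12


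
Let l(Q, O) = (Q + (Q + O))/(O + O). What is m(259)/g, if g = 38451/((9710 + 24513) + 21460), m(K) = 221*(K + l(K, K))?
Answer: 2137132101/25634 ≈ 83371.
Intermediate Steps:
l(Q, O) = (O + 2*Q)/(2*O) (l(Q, O) = (Q + (O + Q))/((2*O)) = (O + 2*Q)*(1/(2*O)) = (O + 2*Q)/(2*O))
m(K) = 663/2 + 221*K (m(K) = 221*(K + (K + K/2)/K) = 221*(K + (3*K/2)/K) = 221*(K + 3/2) = 221*(3/2 + K) = 663/2 + 221*K)
g = 12817/18561 (g = 38451/(34223 + 21460) = 38451/55683 = 38451*(1/55683) = 12817/18561 ≈ 0.69053)
m(259)/g = (663/2 + 221*259)/(12817/18561) = (663/2 + 57239)*(18561/12817) = (115141/2)*(18561/12817) = 2137132101/25634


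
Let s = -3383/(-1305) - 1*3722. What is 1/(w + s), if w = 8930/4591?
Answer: -5991255/22272266107 ≈ -0.00026900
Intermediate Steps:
s = -4853827/1305 (s = -3383*(-1/1305) - 3722 = 3383/1305 - 3722 = -4853827/1305 ≈ -3719.4)
w = 8930/4591 (w = 8930*(1/4591) = 8930/4591 ≈ 1.9451)
1/(w + s) = 1/(8930/4591 - 4853827/1305) = 1/(-22272266107/5991255) = -5991255/22272266107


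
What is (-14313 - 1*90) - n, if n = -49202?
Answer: 34799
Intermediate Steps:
(-14313 - 1*90) - n = (-14313 - 1*90) - 1*(-49202) = (-14313 - 90) + 49202 = -14403 + 49202 = 34799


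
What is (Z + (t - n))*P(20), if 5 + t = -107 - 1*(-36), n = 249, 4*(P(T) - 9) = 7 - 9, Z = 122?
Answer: -3451/2 ≈ -1725.5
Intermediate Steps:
P(T) = 17/2 (P(T) = 9 + (7 - 9)/4 = 9 + (¼)*(-2) = 9 - ½ = 17/2)
t = -76 (t = -5 + (-107 - 1*(-36)) = -5 + (-107 + 36) = -5 - 71 = -76)
(Z + (t - n))*P(20) = (122 + (-76 - 1*249))*(17/2) = (122 + (-76 - 249))*(17/2) = (122 - 325)*(17/2) = -203*17/2 = -3451/2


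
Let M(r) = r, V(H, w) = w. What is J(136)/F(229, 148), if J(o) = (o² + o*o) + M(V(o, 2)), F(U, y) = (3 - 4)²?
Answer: 36994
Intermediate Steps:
F(U, y) = 1 (F(U, y) = (-1)² = 1)
J(o) = 2 + 2*o² (J(o) = (o² + o*o) + 2 = (o² + o²) + 2 = 2*o² + 2 = 2 + 2*o²)
J(136)/F(229, 148) = (2 + 2*136²)/1 = (2 + 2*18496)*1 = (2 + 36992)*1 = 36994*1 = 36994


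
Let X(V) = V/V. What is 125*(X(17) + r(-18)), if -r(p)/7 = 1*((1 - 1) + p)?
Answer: 15875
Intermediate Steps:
X(V) = 1
r(p) = -7*p (r(p) = -7*((1 - 1) + p) = -7*(0 + p) = -7*p)
125*(X(17) + r(-18)) = 125*(1 - 7*(-18)) = 125*(1 + 126) = 125*127 = 15875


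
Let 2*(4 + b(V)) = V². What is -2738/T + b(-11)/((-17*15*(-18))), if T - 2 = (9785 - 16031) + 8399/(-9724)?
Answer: 3350308205/7432746732 ≈ 0.45075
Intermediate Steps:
b(V) = -4 + V²/2
T = -60725055/9724 (T = 2 + ((9785 - 16031) + 8399/(-9724)) = 2 + (-6246 + 8399*(-1/9724)) = 2 + (-6246 - 8399/9724) = 2 - 60744503/9724 = -60725055/9724 ≈ -6244.9)
-2738/T + b(-11)/((-17*15*(-18))) = -2738/(-60725055/9724) + (-4 + (½)*(-11)²)/((-17*15*(-18))) = -2738*(-9724/60725055) + (-4 + (½)*121)/((-255*(-18))) = 26624312/60725055 + (-4 + 121/2)/4590 = 26624312/60725055 + (113/2)*(1/4590) = 26624312/60725055 + 113/9180 = 3350308205/7432746732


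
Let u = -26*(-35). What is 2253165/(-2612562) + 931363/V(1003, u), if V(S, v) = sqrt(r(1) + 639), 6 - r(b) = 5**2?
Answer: -751055/870854 + 931363*sqrt(155)/310 ≈ 37404.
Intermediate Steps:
r(b) = -19 (r(b) = 6 - 1*5**2 = 6 - 1*25 = 6 - 25 = -19)
u = 910
V(S, v) = 2*sqrt(155) (V(S, v) = sqrt(-19 + 639) = sqrt(620) = 2*sqrt(155))
2253165/(-2612562) + 931363/V(1003, u) = 2253165/(-2612562) + 931363/((2*sqrt(155))) = 2253165*(-1/2612562) + 931363*(sqrt(155)/310) = -751055/870854 + 931363*sqrt(155)/310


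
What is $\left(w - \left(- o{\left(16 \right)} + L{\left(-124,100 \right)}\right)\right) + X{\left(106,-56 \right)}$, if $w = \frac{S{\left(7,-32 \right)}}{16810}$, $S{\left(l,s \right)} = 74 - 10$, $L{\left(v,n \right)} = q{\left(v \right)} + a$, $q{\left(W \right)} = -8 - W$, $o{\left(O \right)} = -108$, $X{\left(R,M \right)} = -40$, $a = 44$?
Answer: $- \frac{2588708}{8405} \approx -308.0$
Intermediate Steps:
$L{\left(v,n \right)} = 36 - v$ ($L{\left(v,n \right)} = \left(-8 - v\right) + 44 = 36 - v$)
$S{\left(l,s \right)} = 64$ ($S{\left(l,s \right)} = 74 - 10 = 64$)
$w = \frac{32}{8405}$ ($w = \frac{64}{16810} = 64 \cdot \frac{1}{16810} = \frac{32}{8405} \approx 0.0038073$)
$\left(w - \left(- o{\left(16 \right)} + L{\left(-124,100 \right)}\right)\right) + X{\left(106,-56 \right)} = \left(\frac{32}{8405} - \left(144 + 124\right)\right) - 40 = \left(\frac{32}{8405} - 268\right) - 40 = - \frac{2252508}{8405} - 40 = - \frac{2588708}{8405}$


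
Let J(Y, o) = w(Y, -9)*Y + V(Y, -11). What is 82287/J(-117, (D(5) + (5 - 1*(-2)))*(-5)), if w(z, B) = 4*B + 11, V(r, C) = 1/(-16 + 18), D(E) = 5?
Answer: 164574/5851 ≈ 28.128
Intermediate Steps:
V(r, C) = ½ (V(r, C) = 1/2 = ½)
w(z, B) = 11 + 4*B
J(Y, o) = ½ - 25*Y (J(Y, o) = (11 + 4*(-9))*Y + ½ = (11 - 36)*Y + ½ = -25*Y + ½ = ½ - 25*Y)
82287/J(-117, (D(5) + (5 - 1*(-2)))*(-5)) = 82287/(½ - 25*(-117)) = 82287/(½ + 2925) = 82287/(5851/2) = 82287*(2/5851) = 164574/5851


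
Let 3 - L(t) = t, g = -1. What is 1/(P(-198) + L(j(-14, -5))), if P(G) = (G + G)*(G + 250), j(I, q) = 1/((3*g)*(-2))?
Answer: -6/123535 ≈ -4.8569e-5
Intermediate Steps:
j(I, q) = 1/6 (j(I, q) = 1/((3*(-1))*(-2)) = 1/(-3*(-2)) = 1/6)
P(G) = 2*G*(250 + G) (P(G) = (2*G)*(250 + G) = 2*G*(250 + G))
L(t) = 3 - t
1/(P(-198) + L(j(-14, -5))) = 1/(2*(-198)*(250 - 198) + (3 - 1*1/6)) = 1/(2*(-198)*52 + (3 - 1/6)) = 1/(-20592 + 17/6) = 1/(-123535/6) = -6/123535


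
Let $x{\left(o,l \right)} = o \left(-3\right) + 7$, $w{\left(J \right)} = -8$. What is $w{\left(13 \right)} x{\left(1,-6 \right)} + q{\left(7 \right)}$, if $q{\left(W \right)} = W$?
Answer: $-25$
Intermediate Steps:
$x{\left(o,l \right)} = 7 - 3 o$ ($x{\left(o,l \right)} = - 3 o + 7 = 7 - 3 o$)
$w{\left(13 \right)} x{\left(1,-6 \right)} + q{\left(7 \right)} = - 8 \left(7 - 3\right) + 7 = \left(-8\right) 4 + 7 = -32 + 7 = -25$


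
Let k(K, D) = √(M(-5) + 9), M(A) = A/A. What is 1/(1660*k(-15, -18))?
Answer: √10/16600 ≈ 0.00019050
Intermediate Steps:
M(A) = 1
k(K, D) = √10 (k(K, D) = √(1 + 9) = √10)
1/(1660*k(-15, -18)) = 1/(1660*√10) = √10/16600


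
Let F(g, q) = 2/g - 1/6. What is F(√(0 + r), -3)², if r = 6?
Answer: (12 - √6)²/216 ≈ 0.42228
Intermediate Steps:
F(g, q) = -⅙ + 2/g (F(g, q) = 2/g - 1*⅙ = 2/g - ⅙ = -⅙ + 2/g)
F(√(0 + r), -3)² = ((12 - √(0 + 6))/(6*(√(0 + 6))))² = ((12 - √6)/(6*(√6)))² = ((√6/6)*(12 - √6)/6)² = (√6*(12 - √6)/36)² = (12 - √6)²/216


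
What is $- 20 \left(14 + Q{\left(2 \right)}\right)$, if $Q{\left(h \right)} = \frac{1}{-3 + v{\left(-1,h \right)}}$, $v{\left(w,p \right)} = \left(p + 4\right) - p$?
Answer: $-300$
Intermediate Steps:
$v{\left(w,p \right)} = 4$ ($v{\left(w,p \right)} = \left(4 + p\right) - p = 4$)
$Q{\left(h \right)} = 1$ ($Q{\left(h \right)} = \frac{1}{-3 + 4} = 1^{-1} = 1$)
$- 20 \left(14 + Q{\left(2 \right)}\right) = - 20 \left(14 + 1\right) = \left(-20\right) 15 = -300$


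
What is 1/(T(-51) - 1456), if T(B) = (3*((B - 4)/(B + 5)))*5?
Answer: -46/66151 ≈ -0.00069538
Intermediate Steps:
T(B) = 15*(-4 + B)/(5 + B) (T(B) = (3*((-4 + B)/(5 + B)))*5 = (3*(-4 + B)/(5 + B))*5 = 15*(-4 + B)/(5 + B))
1/(T(-51) - 1456) = 1/(15*(-4 - 51)/(5 - 51) - 1456) = 1/(15*(-55)/(-46) - 1456) = 1/(15*(-1/46)*(-55) - 1456) = 1/(825/46 - 1456) = 1/(-66151/46) = -46/66151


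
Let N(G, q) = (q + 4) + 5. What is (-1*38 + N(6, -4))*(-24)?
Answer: 792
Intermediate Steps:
N(G, q) = 9 + q (N(G, q) = (4 + q) + 5 = 9 + q)
(-1*38 + N(6, -4))*(-24) = (-1*38 + (9 - 4))*(-24) = (-38 + 5)*(-24) = -33*(-24) = 792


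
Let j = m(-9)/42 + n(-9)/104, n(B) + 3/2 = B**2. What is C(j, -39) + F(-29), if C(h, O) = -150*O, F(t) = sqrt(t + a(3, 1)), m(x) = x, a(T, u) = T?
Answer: 5850 + I*sqrt(26) ≈ 5850.0 + 5.099*I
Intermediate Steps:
n(B) = -3/2 + B**2
F(t) = sqrt(3 + t) (F(t) = sqrt(t + 3) = sqrt(3 + t))
j = 801/1456 (j = -9/42 + (-3/2 + (-9)**2)/104 = -9*1/42 + (-3/2 + 81)*(1/104) = -3/14 + (159/2)*(1/104) = -3/14 + 159/208 = 801/1456 ≈ 0.55014)
C(j, -39) + F(-29) = -150*(-39) + sqrt(3 - 29) = 5850 + sqrt(-26) = 5850 + I*sqrt(26)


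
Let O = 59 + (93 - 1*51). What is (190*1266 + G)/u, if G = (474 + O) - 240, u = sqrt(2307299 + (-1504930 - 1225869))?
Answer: -9635*I*sqrt(35)/154 ≈ -370.14*I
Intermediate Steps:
O = 101 (O = 59 + (93 - 51) = 59 + 42 = 101)
u = 110*I*sqrt(35) (u = sqrt(2307299 - 2730799) = sqrt(-423500) = 110*I*sqrt(35) ≈ 650.77*I)
G = 335 (G = (474 + 101) - 240 = 575 - 240 = 335)
(190*1266 + G)/u = (190*1266 + 335)/((110*I*sqrt(35))) = (240540 + 335)*(-I*sqrt(35)/3850) = 240875*(-I*sqrt(35)/3850) = -9635*I*sqrt(35)/154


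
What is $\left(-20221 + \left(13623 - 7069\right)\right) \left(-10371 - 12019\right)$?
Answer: $306004130$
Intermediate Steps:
$\left(-20221 + \left(13623 - 7069\right)\right) \left(-10371 - 12019\right) = \left(-20221 + \left(13623 - 7069\right)\right) \left(-22390\right) = \left(-20221 + 6554\right) \left(-22390\right) = \left(-13667\right) \left(-22390\right) = 306004130$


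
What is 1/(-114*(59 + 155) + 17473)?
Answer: -1/6923 ≈ -0.00014445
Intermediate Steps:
1/(-114*(59 + 155) + 17473) = 1/(-114*214 + 17473) = 1/(-24396 + 17473) = 1/(-6923) = -1/6923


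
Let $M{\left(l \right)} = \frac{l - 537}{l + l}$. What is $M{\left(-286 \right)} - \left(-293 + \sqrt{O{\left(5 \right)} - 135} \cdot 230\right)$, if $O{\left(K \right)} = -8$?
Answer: $\frac{168419}{572} - 230 i \sqrt{143} \approx 294.44 - 2750.4 i$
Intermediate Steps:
$M{\left(l \right)} = \frac{-537 + l}{2 l}$
$M{\left(-286 \right)} - \left(-293 + \sqrt{O{\left(5 \right)} - 135} \cdot 230\right) = \frac{-537 - 286}{2 \left(-286\right)} - \left(-293 + \sqrt{-8 - 135} \cdot 230\right) = \frac{1}{2} \left(- \frac{1}{286}\right) \left(-823\right) - \left(-293 + \sqrt{-143} \cdot 230\right) = \frac{823}{572} - \left(-293 + i \sqrt{143} \cdot 230\right) = \frac{823}{572} - \left(-293 + 230 i \sqrt{143}\right) = \frac{823}{572} + \left(293 - 230 i \sqrt{143}\right) = \frac{168419}{572} - 230 i \sqrt{143}$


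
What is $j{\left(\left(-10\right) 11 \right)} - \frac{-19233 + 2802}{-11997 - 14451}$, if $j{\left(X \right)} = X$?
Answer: $- \frac{975237}{8816} \approx -110.62$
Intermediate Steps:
$j{\left(\left(-10\right) 11 \right)} - \frac{-19233 + 2802}{-11997 - 14451} = \left(-10\right) 11 - \frac{-19233 + 2802}{-11997 - 14451} = -110 - - \frac{16431}{-26448} = -110 - \left(-16431\right) \left(- \frac{1}{26448}\right) = -110 - \frac{5477}{8816} = - \frac{975237}{8816}$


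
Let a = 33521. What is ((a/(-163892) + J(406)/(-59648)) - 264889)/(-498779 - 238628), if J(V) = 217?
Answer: 647377968033349/1802191371152128 ≈ 0.35922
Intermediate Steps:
((a/(-163892) + J(406)/(-59648)) - 264889)/(-498779 - 238628) = ((33521/(-163892) + 217/(-59648)) - 264889)/(-498779 - 238628) = ((33521*(-1/163892) + 217*(-1/59648)) - 264889)/(-737407) = ((-33521/163892 - 217/59648) - 264889)*(-1/737407) = (-508756293/2443957504 - 264889)*(-1/737407) = -647377968033349/2443957504*(-1/737407) = 647377968033349/1802191371152128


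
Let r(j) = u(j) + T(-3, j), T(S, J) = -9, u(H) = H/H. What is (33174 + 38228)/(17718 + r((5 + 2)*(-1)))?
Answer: 35701/8855 ≈ 4.0317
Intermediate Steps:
u(H) = 1
r(j) = -8 (r(j) = 1 - 9 = -8)
(33174 + 38228)/(17718 + r((5 + 2)*(-1))) = (33174 + 38228)/(17718 - 8) = 71402/17710 = 71402*(1/17710) = 35701/8855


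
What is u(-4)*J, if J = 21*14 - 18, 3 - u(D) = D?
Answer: 1932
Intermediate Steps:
u(D) = 3 - D
J = 276 (J = 294 - 18 = 276)
u(-4)*J = (3 - 1*(-4))*276 = (3 + 4)*276 = 7*276 = 1932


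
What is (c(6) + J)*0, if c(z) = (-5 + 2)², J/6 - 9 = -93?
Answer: 0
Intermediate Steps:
J = -504 (J = 54 + 6*(-93) = 54 - 558 = -504)
c(z) = 9 (c(z) = (-3)² = 9)
(c(6) + J)*0 = (9 - 504)*0 = -495*0 = 0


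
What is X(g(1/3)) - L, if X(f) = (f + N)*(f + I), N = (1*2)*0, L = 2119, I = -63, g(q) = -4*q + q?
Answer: -2055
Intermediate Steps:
g(q) = -3*q
N = 0 (N = 2*0 = 0)
X(f) = f*(-63 + f) (X(f) = (f + 0)*(f - 63) = f*(-63 + f))
X(g(1/3)) - L = (-3/3)*(-63 - 3/3) - 1*2119 = (-3*⅓)*(-63 - 3*⅓) - 2119 = -(-63 - 1) - 2119 = -1*(-64) - 2119 = 64 - 2119 = -2055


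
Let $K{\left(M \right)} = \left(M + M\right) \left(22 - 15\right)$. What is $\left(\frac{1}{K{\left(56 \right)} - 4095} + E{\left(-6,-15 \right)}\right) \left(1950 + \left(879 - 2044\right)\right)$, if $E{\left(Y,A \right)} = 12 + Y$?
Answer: $\frac{15594025}{3311} \approx 4709.8$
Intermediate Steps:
$K{\left(M \right)} = 14 M$ ($K{\left(M \right)} = 2 M 7 = 14 M$)
$\left(\frac{1}{K{\left(56 \right)} - 4095} + E{\left(-6,-15 \right)}\right) \left(1950 + \left(879 - 2044\right)\right) = \left(\frac{1}{14 \cdot 56 - 4095} + \left(12 - 6\right)\right) \left(1950 + \left(879 - 2044\right)\right) = \left(\frac{1}{784 - 4095} + 6\right) \left(1950 + \left(879 - 2044\right)\right) = \left(\frac{1}{-3311} + 6\right) \left(1950 - 1165\right) = \left(- \frac{1}{3311} + 6\right) 785 = \frac{19865}{3311} \cdot 785 = \frac{15594025}{3311}$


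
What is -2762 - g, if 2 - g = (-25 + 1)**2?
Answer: -2188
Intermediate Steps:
g = -574 (g = 2 - (-25 + 1)**2 = 2 - 1*(-24)**2 = 2 - 1*576 = 2 - 576 = -574)
-2762 - g = -2762 - 1*(-574) = -2762 + 574 = -2188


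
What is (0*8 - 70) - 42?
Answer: -112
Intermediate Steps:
(0*8 - 70) - 42 = (0 - 70) - 42 = -70 - 42 = -112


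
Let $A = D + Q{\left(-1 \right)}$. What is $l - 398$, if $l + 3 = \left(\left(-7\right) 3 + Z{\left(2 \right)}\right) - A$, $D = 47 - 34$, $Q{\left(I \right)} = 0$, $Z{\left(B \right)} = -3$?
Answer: $-438$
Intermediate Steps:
$D = 13$
$A = 13$ ($A = 13 + 0 = 13$)
$l = -40$ ($l = -3 - 37 = -40$)
$l - 398 = -40 - 398 = -438$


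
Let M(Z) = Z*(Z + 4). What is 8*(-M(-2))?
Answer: 32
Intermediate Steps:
M(Z) = Z*(4 + Z)
8*(-M(-2)) = 8*(-(-2)*(4 - 2)) = 8*(-(-2)*2) = 8*(-1*(-4)) = 8*4 = 32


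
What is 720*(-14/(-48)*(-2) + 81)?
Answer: 57900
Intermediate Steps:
720*(-14/(-48)*(-2) + 81) = 720*(-14*(-1/48)*(-2) + 81) = 720*((7/24)*(-2) + 81) = 720*(-7/12 + 81) = 720*(965/12) = 57900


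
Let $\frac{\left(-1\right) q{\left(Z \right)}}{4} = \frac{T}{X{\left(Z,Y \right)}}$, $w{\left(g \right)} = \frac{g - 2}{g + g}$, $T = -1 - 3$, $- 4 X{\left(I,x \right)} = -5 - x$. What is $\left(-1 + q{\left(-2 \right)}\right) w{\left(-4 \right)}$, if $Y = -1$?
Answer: $\frac{45}{4} \approx 11.25$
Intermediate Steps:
$X{\left(I,x \right)} = \frac{5}{4} + \frac{x}{4}$ ($X{\left(I,x \right)} = - \frac{-5 - x}{4} = \frac{5}{4} + \frac{x}{4}$)
$T = -4$
$w{\left(g \right)} = \frac{-2 + g}{2 g}$
$q{\left(Z \right)} = 16$ ($q{\left(Z \right)} = - 4 \left(- \frac{4}{\frac{5}{4} + \frac{1}{4} \left(-1\right)}\right) = - 4 \left(- \frac{4}{\frac{5}{4} - \frac{1}{4}}\right) = - 4 \left(- \frac{4}{1}\right) = - 4 \left(\left(-4\right) 1\right) = \left(-4\right) \left(-4\right) = 16$)
$\left(-1 + q{\left(-2 \right)}\right) w{\left(-4 \right)} = \left(-1 + 16\right) \frac{-2 - 4}{2 \left(-4\right)} = 15 \cdot \frac{1}{2} \left(- \frac{1}{4}\right) \left(-6\right) = 15 \cdot \frac{3}{4} = \frac{45}{4}$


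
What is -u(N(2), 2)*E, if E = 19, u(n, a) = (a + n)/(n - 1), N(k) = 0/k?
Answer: 38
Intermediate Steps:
N(k) = 0
u(n, a) = (a + n)/(-1 + n)
-u(N(2), 2)*E = -(2 + 0)/(-1 + 0)*19 = -2/(-1)*19 = -(-1*2)*19 = -(-2)*19 = -1*(-38) = 38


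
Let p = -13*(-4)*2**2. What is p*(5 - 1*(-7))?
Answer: 2496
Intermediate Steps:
p = 208 (p = 52*4 = 208)
p*(5 - 1*(-7)) = 208*(5 - 1*(-7)) = 208*(5 + 7) = 208*12 = 2496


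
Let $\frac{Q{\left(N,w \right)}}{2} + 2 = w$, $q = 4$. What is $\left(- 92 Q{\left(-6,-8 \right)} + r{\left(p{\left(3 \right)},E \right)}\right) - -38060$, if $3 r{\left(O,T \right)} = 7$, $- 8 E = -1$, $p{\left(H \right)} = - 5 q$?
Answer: $\frac{119707}{3} \approx 39902.0$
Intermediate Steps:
$Q{\left(N,w \right)} = -4 + 2 w$
$p{\left(H \right)} = -20$ ($p{\left(H \right)} = \left(-5\right) 4 = -20$)
$E = \frac{1}{8}$ ($E = \left(- \frac{1}{8}\right) \left(-1\right) = \frac{1}{8} \approx 0.125$)
$r{\left(O,T \right)} = \frac{7}{3}$ ($r{\left(O,T \right)} = \frac{1}{3} \cdot 7 = \frac{7}{3}$)
$\left(- 92 Q{\left(-6,-8 \right)} + r{\left(p{\left(3 \right)},E \right)}\right) - -38060 = \left(- 92 \left(-4 + 2 \left(-8\right)\right) + \frac{7}{3}\right) - -38060 = \left(- 92 \left(-4 - 16\right) + \frac{7}{3}\right) + 38060 = \left(\left(-92\right) \left(-20\right) + \frac{7}{3}\right) + 38060 = \left(1840 + \frac{7}{3}\right) + 38060 = \frac{5527}{3} + 38060 = \frac{119707}{3}$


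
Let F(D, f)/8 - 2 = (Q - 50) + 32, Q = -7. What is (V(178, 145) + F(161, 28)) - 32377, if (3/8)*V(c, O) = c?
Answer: -96259/3 ≈ -32086.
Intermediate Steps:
F(D, f) = -184 (F(D, f) = 16 + 8*((-7 - 50) + 32) = 16 + 8*(-57 + 32) = 16 + 8*(-25) = 16 - 200 = -184)
V(c, O) = 8*c/3
(V(178, 145) + F(161, 28)) - 32377 = ((8/3)*178 - 184) - 32377 = (1424/3 - 184) - 32377 = 872/3 - 32377 = -96259/3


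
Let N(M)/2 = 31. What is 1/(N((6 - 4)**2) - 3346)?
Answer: -1/3284 ≈ -0.00030451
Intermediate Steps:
N(M) = 62 (N(M) = 2*31 = 62)
1/(N((6 - 4)**2) - 3346) = 1/(62 - 3346) = 1/(-3284) = -1/3284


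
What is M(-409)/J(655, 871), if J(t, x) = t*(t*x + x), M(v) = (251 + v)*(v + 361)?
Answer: 474/23390705 ≈ 2.0264e-5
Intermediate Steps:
M(v) = (251 + v)*(361 + v)
J(t, x) = t*(x + t*x)
M(-409)/J(655, 871) = (90611 + (-409)**2 + 612*(-409))/((655*871*(1 + 655))) = (90611 + 167281 - 250308)/((655*871*656)) = 7584/374251280 = 7584*(1/374251280) = 474/23390705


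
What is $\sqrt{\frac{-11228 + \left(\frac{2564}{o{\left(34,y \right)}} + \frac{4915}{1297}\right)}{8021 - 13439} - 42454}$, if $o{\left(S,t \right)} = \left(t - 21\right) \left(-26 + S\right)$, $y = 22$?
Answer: $\frac{i \sqrt{232923588207222171}}{2342382} \approx 206.04 i$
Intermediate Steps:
$o{\left(S,t \right)} = \left(-26 + S\right) \left(-21 + t\right)$ ($o{\left(S,t \right)} = \left(-21 + t\right) \left(-26 + S\right) = \left(-26 + S\right) \left(-21 + t\right)$)
$\sqrt{\frac{-11228 + \left(\frac{2564}{o{\left(34,y \right)}} + \frac{4915}{1297}\right)}{8021 - 13439} - 42454} = \sqrt{\frac{-11228 + \left(\frac{2564}{546 - 572 - 714 + 34 \cdot 22} + \frac{4915}{1297}\right)}{8021 - 13439} - 42454} = \sqrt{\frac{-11228 + \left(\frac{2564}{546 - 572 - 714 + 748} + 4915 \cdot \frac{1}{1297}\right)}{-5418} - 42454} = \sqrt{\left(-11228 + \left(\frac{2564}{8} + \frac{4915}{1297}\right)\right) \left(- \frac{1}{5418}\right) - 42454} = \sqrt{\left(-11228 + \left(2564 \cdot \frac{1}{8} + \frac{4915}{1297}\right)\right) \left(- \frac{1}{5418}\right) - 42454} = \sqrt{\left(-11228 + \left(\frac{641}{2} + \frac{4915}{1297}\right)\right) \left(- \frac{1}{5418}\right) - 42454} = \sqrt{\left(-11228 + \frac{841207}{2594}\right) \left(- \frac{1}{5418}\right) - 42454} = \sqrt{\left(- \frac{28284225}{2594}\right) \left(- \frac{1}{5418}\right) - 42454} = \sqrt{\frac{9428075}{4684764} - 42454} = \sqrt{- \frac{198877542781}{4684764}} = \frac{i \sqrt{232923588207222171}}{2342382}$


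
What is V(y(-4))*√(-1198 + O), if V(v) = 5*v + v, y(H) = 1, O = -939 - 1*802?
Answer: 6*I*√2939 ≈ 325.28*I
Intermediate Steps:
O = -1741 (O = -939 - 802 = -1741)
V(v) = 6*v
V(y(-4))*√(-1198 + O) = (6*1)*√(-1198 - 1741) = 6*√(-2939) = 6*(I*√2939) = 6*I*√2939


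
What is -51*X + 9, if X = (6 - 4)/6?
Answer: -8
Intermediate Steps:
X = ⅓ (X = 2*(⅙) = ⅓ ≈ 0.33333)
-51*X + 9 = -51*⅓ + 9 = -17 + 9 = -8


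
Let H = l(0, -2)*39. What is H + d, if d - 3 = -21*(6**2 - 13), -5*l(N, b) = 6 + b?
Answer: -2556/5 ≈ -511.20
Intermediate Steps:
l(N, b) = -6/5 - b/5 (l(N, b) = -(6 + b)/5 = -6/5 - b/5)
d = -480 (d = 3 - 21*(6**2 - 13) = 3 - 21*(36 - 13) = 3 - 21*23 = 3 - 483 = -480)
H = -156/5 (H = (-6/5 - 1/5*(-2))*39 = (-6/5 + 2/5)*39 = -4/5*39 = -156/5 ≈ -31.200)
H + d = -156/5 - 480 = -2556/5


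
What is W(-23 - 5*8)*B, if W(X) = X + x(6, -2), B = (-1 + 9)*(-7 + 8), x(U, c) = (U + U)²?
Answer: 648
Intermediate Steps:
x(U, c) = 4*U² (x(U, c) = (2*U)² = 4*U²)
B = 8 (B = 8*1 = 8)
W(X) = 144 + X (W(X) = X + 4*6² = X + 4*36 = X + 144 = 144 + X)
W(-23 - 5*8)*B = (144 + (-23 - 5*8))*8 = (144 + (-23 - 1*40))*8 = (144 + (-23 - 40))*8 = (144 - 63)*8 = 81*8 = 648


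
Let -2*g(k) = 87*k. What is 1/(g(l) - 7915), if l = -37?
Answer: -2/12611 ≈ -0.00015859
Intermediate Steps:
g(k) = -87*k/2
1/(g(l) - 7915) = 1/(-87/2*(-37) - 7915) = 1/(3219/2 - 7915) = 1/(-12611/2) = -2/12611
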